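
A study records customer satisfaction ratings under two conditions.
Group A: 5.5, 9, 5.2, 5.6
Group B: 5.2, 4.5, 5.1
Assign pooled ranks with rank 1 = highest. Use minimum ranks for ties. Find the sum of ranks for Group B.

17

Sorted (descending): 9, 5.6, 5.5, 5.2, 5.2, 5.1, 4.5
The 2 values of 5.2 occupy positions 4–5 → each gets rank 4.
Group B values → pooled ranks: 5.2→4, 4.5→7, 5.1→6
Rank sum = 4 + 7 + 6 = 17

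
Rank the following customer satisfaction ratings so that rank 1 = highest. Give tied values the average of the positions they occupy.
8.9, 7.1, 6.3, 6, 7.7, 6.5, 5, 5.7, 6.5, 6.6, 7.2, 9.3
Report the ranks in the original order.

Sorted (descending): 9.3, 8.9, 7.7, 7.2, 7.1, 6.6, 6.5, 6.5, 6.3, 6, 5.7, 5
The 2 values of 6.5 occupy positions 7–8 → average rank (7+8)/2 = 7.5.

2, 5, 9, 10, 3, 7.5, 12, 11, 7.5, 6, 4, 1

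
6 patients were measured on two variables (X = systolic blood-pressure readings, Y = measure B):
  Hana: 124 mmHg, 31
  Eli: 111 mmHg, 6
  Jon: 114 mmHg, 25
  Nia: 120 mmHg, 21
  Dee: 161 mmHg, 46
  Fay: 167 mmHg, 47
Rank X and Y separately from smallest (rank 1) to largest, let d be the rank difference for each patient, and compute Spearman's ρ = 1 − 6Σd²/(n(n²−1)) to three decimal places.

Ranks of variable 1: 4, 1, 2, 3, 5, 6
Ranks of variable 2: 4, 1, 3, 2, 5, 6
d = r₁ − r₂: 0, 0, -1, 1, 0, 0
d²: 0, 0, 1, 1, 0, 0; Σd² = 2
ρ = 1 − 6·2/(6·35) = 1 − 12/210 = 0.943

0.943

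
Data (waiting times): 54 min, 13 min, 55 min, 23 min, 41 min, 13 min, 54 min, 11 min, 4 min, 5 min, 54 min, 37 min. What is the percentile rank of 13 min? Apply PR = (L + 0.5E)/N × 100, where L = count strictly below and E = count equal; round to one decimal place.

33.3

N = 12.
Strictly below 13: 3. Equal to 13: 2.
PR = (3 + 0.5·2)/12 × 100 = 33.3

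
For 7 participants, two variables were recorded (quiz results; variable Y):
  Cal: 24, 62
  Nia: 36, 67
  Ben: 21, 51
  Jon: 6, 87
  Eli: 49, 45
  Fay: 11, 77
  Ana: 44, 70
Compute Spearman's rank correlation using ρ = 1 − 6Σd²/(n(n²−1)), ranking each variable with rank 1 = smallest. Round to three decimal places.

-0.643

Ranks of variable 1: 4, 5, 3, 1, 7, 2, 6
Ranks of variable 2: 3, 4, 2, 7, 1, 6, 5
d = r₁ − r₂: 1, 1, 1, -6, 6, -4, 1
d²: 1, 1, 1, 36, 36, 16, 1; Σd² = 92
ρ = 1 − 6·92/(7·48) = 1 − 552/336 = -0.643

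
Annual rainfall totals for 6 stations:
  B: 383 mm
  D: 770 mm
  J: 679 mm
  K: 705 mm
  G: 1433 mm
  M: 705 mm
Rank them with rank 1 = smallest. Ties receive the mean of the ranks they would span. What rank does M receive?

3.5

Sorted (ascending): 383, 679, 705, 705, 770, 1433
The 2 values of 705 occupy positions 3–4 → average rank (3+4)/2 = 3.5.
M has value 705 mm → rank 3.5.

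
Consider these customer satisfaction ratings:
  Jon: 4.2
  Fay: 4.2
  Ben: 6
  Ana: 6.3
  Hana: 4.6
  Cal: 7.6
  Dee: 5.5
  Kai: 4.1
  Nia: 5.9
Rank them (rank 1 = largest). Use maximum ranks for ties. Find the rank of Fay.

Sorted (descending): 7.6, 6.3, 6, 5.9, 5.5, 4.6, 4.2, 4.2, 4.1
The 2 values of 4.2 occupy positions 7–8 → each gets rank 8.
Fay has value 4.2 → rank 8.

8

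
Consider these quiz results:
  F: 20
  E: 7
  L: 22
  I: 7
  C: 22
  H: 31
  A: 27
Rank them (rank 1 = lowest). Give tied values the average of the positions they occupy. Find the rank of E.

1.5

Sorted (ascending): 7, 7, 20, 22, 22, 27, 31
The 2 values of 7 occupy positions 1–2 → average rank (1+2)/2 = 1.5.
The 2 values of 22 occupy positions 4–5 → average rank (4+5)/2 = 4.5.
E has value 7 → rank 1.5.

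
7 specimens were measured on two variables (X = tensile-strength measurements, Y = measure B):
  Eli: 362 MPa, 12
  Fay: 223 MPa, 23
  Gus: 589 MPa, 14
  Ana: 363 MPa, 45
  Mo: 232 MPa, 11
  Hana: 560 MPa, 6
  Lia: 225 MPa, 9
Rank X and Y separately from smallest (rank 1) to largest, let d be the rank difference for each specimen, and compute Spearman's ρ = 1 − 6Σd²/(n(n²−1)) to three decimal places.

-0.036

Ranks of variable 1: 4, 1, 7, 5, 3, 6, 2
Ranks of variable 2: 4, 6, 5, 7, 3, 1, 2
d = r₁ − r₂: 0, -5, 2, -2, 0, 5, 0
d²: 0, 25, 4, 4, 0, 25, 0; Σd² = 58
ρ = 1 − 6·58/(7·48) = 1 − 348/336 = -0.036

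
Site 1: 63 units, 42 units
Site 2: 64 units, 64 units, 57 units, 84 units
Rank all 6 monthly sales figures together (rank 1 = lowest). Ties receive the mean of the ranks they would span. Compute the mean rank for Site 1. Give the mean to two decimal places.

Sorted (ascending): 42, 57, 63, 64, 64, 84
The 2 values of 64 occupy positions 4–5 → average rank (4+5)/2 = 4.5.
Site 1 values → pooled ranks: 63→3, 42→1
Mean rank = (3 + 1) / 2 = 2.00

2.00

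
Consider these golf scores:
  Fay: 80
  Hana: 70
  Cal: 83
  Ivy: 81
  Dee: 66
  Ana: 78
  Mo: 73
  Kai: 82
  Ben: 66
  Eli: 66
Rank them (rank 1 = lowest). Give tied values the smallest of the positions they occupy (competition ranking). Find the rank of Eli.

1

Sorted (ascending): 66, 66, 66, 70, 73, 78, 80, 81, 82, 83
The 3 values of 66 occupy positions 1–3 → each gets rank 1.
Eli has value 66 → rank 1.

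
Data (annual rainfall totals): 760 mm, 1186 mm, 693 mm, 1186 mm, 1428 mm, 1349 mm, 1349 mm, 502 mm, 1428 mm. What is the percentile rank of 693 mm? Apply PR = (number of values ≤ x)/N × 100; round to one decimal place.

22.2

N = 9.
Strictly below 693: 1. Equal to 693: 1.
PR = 2/9 × 100 = 22.2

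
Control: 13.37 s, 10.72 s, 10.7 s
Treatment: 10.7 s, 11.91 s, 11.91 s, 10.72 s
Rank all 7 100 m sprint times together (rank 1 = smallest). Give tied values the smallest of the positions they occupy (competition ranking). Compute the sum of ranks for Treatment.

Sorted (ascending): 10.7, 10.7, 10.72, 10.72, 11.91, 11.91, 13.37
The 2 values of 10.7 occupy positions 1–2 → each gets rank 1.
The 2 values of 10.72 occupy positions 3–4 → each gets rank 3.
The 2 values of 11.91 occupy positions 5–6 → each gets rank 5.
Treatment values → pooled ranks: 10.7→1, 11.91→5, 11.91→5, 10.72→3
Rank sum = 1 + 5 + 5 + 3 = 14

14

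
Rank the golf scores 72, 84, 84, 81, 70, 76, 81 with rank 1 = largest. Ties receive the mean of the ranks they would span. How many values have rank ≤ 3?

Sorted (descending): 84, 84, 81, 81, 76, 72, 70
The 2 values of 84 occupy positions 1–2 → average rank (1+2)/2 = 1.5.
The 2 values of 81 occupy positions 3–4 → average rank (3+4)/2 = 3.5.
Ranks ≤ 3: {1.5, 1.5} → 2 values.

2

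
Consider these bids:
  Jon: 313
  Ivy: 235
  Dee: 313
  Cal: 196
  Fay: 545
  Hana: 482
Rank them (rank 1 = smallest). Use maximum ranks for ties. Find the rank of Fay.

Sorted (ascending): 196, 235, 313, 313, 482, 545
The 2 values of 313 occupy positions 3–4 → each gets rank 4.
Fay has value 545 → rank 6.

6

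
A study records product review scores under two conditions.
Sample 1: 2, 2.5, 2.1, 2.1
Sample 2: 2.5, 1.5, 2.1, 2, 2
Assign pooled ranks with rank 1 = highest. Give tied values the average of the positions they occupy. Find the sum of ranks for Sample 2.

Sorted (descending): 2.5, 2.5, 2.1, 2.1, 2.1, 2, 2, 2, 1.5
The 2 values of 2.5 occupy positions 1–2 → average rank (1+2)/2 = 1.5.
The 3 values of 2.1 occupy positions 3–5 → average rank 4.
The 3 values of 2 occupy positions 6–8 → average rank 7.
Sample 2 values → pooled ranks: 2.5→1.5, 1.5→9, 2.1→4, 2→7, 2→7
Rank sum = 1.5 + 9 + 4 + 7 + 7 = 28.5

28.5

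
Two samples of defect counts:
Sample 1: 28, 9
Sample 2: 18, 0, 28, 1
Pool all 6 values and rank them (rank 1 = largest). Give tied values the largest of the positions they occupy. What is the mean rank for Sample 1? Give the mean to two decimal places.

Sorted (descending): 28, 28, 18, 9, 1, 0
The 2 values of 28 occupy positions 1–2 → each gets rank 2.
Sample 1 values → pooled ranks: 28→2, 9→4
Mean rank = (2 + 4) / 2 = 3.00

3.00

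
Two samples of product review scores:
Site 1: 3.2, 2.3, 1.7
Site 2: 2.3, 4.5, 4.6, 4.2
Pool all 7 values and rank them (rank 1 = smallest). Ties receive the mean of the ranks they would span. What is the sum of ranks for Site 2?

20.5

Sorted (ascending): 1.7, 2.3, 2.3, 3.2, 4.2, 4.5, 4.6
The 2 values of 2.3 occupy positions 2–3 → average rank (2+3)/2 = 2.5.
Site 2 values → pooled ranks: 2.3→2.5, 4.5→6, 4.6→7, 4.2→5
Rank sum = 2.5 + 6 + 7 + 5 = 20.5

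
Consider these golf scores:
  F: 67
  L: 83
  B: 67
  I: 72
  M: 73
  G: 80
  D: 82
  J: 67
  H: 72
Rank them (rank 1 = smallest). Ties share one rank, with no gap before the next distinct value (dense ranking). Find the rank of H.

Sorted (ascending): 67, 67, 67, 72, 72, 73, 80, 82, 83
The 3 values of 67 share dense rank 1.
The 2 values of 72 share dense rank 2.
Remaining distinct values take the next consecutive integers.
H has value 72 → rank 2.

2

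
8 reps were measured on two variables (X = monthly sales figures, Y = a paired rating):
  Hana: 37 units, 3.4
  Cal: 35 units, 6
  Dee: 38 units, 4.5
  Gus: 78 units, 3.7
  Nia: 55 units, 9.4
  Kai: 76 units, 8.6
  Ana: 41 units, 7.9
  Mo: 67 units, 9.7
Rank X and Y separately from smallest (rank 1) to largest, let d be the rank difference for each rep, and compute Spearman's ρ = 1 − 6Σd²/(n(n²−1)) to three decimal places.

0.333

Ranks of variable 1: 2, 1, 3, 8, 5, 7, 4, 6
Ranks of variable 2: 1, 4, 3, 2, 7, 6, 5, 8
d = r₁ − r₂: 1, -3, 0, 6, -2, 1, -1, -2
d²: 1, 9, 0, 36, 4, 1, 1, 4; Σd² = 56
ρ = 1 − 6·56/(8·63) = 1 − 336/504 = 0.333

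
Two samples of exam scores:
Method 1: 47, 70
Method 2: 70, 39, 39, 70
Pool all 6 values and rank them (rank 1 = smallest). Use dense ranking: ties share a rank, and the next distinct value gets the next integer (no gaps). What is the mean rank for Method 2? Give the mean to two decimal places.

Sorted (ascending): 39, 39, 47, 70, 70, 70
The 2 values of 39 share dense rank 1.
The 3 values of 70 share dense rank 3.
Remaining distinct values take the next consecutive integers.
Method 2 values → pooled ranks: 70→3, 39→1, 39→1, 70→3
Mean rank = (3 + 1 + 1 + 3) / 4 = 2.00

2.00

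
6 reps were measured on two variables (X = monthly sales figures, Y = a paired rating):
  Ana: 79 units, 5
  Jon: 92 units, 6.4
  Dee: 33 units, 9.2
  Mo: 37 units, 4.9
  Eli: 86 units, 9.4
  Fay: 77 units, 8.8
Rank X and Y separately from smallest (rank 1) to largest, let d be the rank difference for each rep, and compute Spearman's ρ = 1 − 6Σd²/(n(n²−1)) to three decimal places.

0.086

Ranks of variable 1: 4, 6, 1, 2, 5, 3
Ranks of variable 2: 2, 3, 5, 1, 6, 4
d = r₁ − r₂: 2, 3, -4, 1, -1, -1
d²: 4, 9, 16, 1, 1, 1; Σd² = 32
ρ = 1 − 6·32/(6·35) = 1 − 192/210 = 0.086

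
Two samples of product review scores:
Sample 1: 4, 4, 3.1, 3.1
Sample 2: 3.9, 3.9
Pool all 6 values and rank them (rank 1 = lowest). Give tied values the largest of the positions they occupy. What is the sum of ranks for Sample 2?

Sorted (ascending): 3.1, 3.1, 3.9, 3.9, 4, 4
The 2 values of 3.1 occupy positions 1–2 → each gets rank 2.
The 2 values of 3.9 occupy positions 3–4 → each gets rank 4.
The 2 values of 4 occupy positions 5–6 → each gets rank 6.
Sample 2 values → pooled ranks: 3.9→4, 3.9→4
Rank sum = 4 + 4 = 8

8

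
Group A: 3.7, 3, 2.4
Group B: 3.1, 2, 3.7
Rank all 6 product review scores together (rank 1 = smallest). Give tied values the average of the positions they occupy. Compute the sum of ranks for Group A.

10.5

Sorted (ascending): 2, 2.4, 3, 3.1, 3.7, 3.7
The 2 values of 3.7 occupy positions 5–6 → average rank (5+6)/2 = 5.5.
Group A values → pooled ranks: 3.7→5.5, 3→3, 2.4→2
Rank sum = 5.5 + 3 + 2 = 10.5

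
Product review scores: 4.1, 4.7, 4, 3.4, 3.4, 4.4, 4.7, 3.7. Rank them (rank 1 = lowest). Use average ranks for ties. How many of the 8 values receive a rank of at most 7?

Sorted (ascending): 3.4, 3.4, 3.7, 4, 4.1, 4.4, 4.7, 4.7
The 2 values of 3.4 occupy positions 1–2 → average rank (1+2)/2 = 1.5.
The 2 values of 4.7 occupy positions 7–8 → average rank (7+8)/2 = 7.5.
Ranks ≤ 7: {1.5, 1.5, 3, 4, 5, 6} → 6 values.

6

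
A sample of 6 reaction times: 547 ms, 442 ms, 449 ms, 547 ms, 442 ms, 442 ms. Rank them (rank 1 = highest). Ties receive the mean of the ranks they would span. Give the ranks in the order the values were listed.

Sorted (descending): 547, 547, 449, 442, 442, 442
The 2 values of 547 occupy positions 1–2 → average rank (1+2)/2 = 1.5.
The 3 values of 442 occupy positions 4–6 → average rank 5.

1.5, 5, 3, 1.5, 5, 5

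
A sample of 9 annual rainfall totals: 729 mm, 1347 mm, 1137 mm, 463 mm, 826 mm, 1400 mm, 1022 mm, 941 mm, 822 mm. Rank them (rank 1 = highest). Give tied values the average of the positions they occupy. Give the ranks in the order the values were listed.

8, 2, 3, 9, 6, 1, 4, 5, 7

Sorted (descending): 1400, 1347, 1137, 1022, 941, 826, 822, 729, 463
No ties — each value takes its position as its rank.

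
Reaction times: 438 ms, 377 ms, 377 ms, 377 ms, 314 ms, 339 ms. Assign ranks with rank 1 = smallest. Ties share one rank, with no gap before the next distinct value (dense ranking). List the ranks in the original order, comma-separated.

4, 3, 3, 3, 1, 2

Sorted (ascending): 314, 339, 377, 377, 377, 438
The 3 values of 377 share dense rank 3.
Remaining distinct values take the next consecutive integers.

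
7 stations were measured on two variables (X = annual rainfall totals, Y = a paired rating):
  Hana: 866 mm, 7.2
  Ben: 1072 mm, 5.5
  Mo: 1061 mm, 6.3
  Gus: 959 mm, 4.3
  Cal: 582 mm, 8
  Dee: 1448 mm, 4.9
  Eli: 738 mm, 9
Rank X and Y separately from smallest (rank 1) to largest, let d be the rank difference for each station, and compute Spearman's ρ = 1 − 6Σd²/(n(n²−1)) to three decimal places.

Ranks of variable 1: 3, 6, 5, 4, 1, 7, 2
Ranks of variable 2: 5, 3, 4, 1, 6, 2, 7
d = r₁ − r₂: -2, 3, 1, 3, -5, 5, -5
d²: 4, 9, 1, 9, 25, 25, 25; Σd² = 98
ρ = 1 − 6·98/(7·48) = 1 − 588/336 = -0.750

-0.750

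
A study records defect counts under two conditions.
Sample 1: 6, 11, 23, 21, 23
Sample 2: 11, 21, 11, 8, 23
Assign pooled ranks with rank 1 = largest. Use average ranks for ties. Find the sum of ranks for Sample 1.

Sorted (descending): 23, 23, 23, 21, 21, 11, 11, 11, 8, 6
The 3 values of 23 occupy positions 1–3 → average rank 2.
The 2 values of 21 occupy positions 4–5 → average rank (4+5)/2 = 4.5.
The 3 values of 11 occupy positions 6–8 → average rank 7.
Sample 1 values → pooled ranks: 6→10, 11→7, 23→2, 21→4.5, 23→2
Rank sum = 10 + 7 + 2 + 4.5 + 2 = 25.5

25.5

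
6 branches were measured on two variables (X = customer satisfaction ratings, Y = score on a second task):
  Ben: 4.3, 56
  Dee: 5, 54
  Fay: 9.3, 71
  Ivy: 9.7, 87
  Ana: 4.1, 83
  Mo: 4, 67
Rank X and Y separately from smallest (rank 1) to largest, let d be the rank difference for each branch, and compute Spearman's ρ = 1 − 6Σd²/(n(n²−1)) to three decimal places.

0.314

Ranks of variable 1: 3, 4, 5, 6, 2, 1
Ranks of variable 2: 2, 1, 4, 6, 5, 3
d = r₁ − r₂: 1, 3, 1, 0, -3, -2
d²: 1, 9, 1, 0, 9, 4; Σd² = 24
ρ = 1 − 6·24/(6·35) = 1 − 144/210 = 0.314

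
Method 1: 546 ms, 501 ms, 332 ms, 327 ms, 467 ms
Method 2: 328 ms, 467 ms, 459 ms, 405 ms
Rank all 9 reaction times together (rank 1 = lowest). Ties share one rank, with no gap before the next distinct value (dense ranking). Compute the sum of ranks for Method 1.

Sorted (ascending): 327, 328, 332, 405, 459, 467, 467, 501, 546
The 2 values of 467 share dense rank 6.
Remaining distinct values take the next consecutive integers.
Method 1 values → pooled ranks: 546→8, 501→7, 332→3, 327→1, 467→6
Rank sum = 8 + 7 + 3 + 1 + 6 = 25

25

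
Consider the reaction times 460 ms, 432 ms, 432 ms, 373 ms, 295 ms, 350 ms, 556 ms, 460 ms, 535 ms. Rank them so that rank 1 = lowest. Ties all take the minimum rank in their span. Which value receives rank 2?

350

Sorted (ascending): 295, 350, 373, 432, 432, 460, 460, 535, 556
The 2 values of 432 occupy positions 4–5 → each gets rank 4.
The 2 values of 460 occupy positions 6–7 → each gets rank 6.
Rank 2 → value 350.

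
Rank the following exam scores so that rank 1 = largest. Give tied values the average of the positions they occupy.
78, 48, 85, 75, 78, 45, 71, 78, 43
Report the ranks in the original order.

Sorted (descending): 85, 78, 78, 78, 75, 71, 48, 45, 43
The 3 values of 78 occupy positions 2–4 → average rank 3.

3, 7, 1, 5, 3, 8, 6, 3, 9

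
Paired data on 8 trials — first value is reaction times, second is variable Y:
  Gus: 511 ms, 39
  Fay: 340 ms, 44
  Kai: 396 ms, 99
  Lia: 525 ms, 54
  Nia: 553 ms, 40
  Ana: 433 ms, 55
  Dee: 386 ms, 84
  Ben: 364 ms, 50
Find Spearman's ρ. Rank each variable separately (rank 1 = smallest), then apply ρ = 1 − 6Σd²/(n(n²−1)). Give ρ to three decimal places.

Ranks of variable 1: 6, 1, 4, 7, 8, 5, 3, 2
Ranks of variable 2: 1, 3, 8, 5, 2, 6, 7, 4
d = r₁ − r₂: 5, -2, -4, 2, 6, -1, -4, -2
d²: 25, 4, 16, 4, 36, 1, 16, 4; Σd² = 106
ρ = 1 − 6·106/(8·63) = 1 − 636/504 = -0.262

-0.262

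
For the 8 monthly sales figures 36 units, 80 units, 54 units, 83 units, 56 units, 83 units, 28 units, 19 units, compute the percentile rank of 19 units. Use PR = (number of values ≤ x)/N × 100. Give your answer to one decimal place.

N = 8.
Strictly below 19: 0. Equal to 19: 1.
PR = 1/8 × 100 = 12.5

12.5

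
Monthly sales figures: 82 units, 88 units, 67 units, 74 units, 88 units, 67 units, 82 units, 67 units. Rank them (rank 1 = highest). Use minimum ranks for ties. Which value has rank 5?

74

Sorted (descending): 88, 88, 82, 82, 74, 67, 67, 67
The 2 values of 88 occupy positions 1–2 → each gets rank 1.
The 2 values of 82 occupy positions 3–4 → each gets rank 3.
The 3 values of 67 occupy positions 6–8 → each gets rank 6.
Rank 5 → value 74.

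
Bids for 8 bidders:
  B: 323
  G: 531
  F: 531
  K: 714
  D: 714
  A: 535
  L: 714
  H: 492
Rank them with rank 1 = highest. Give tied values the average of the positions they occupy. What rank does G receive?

5.5

Sorted (descending): 714, 714, 714, 535, 531, 531, 492, 323
The 3 values of 714 occupy positions 1–3 → average rank 2.
The 2 values of 531 occupy positions 5–6 → average rank (5+6)/2 = 5.5.
G has value 531 → rank 5.5.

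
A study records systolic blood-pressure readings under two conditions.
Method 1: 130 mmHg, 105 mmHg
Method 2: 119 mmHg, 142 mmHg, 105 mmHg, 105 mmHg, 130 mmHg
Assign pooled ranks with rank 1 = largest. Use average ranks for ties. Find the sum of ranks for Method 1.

8.5

Sorted (descending): 142, 130, 130, 119, 105, 105, 105
The 2 values of 130 occupy positions 2–3 → average rank (2+3)/2 = 2.5.
The 3 values of 105 occupy positions 5–7 → average rank 6.
Method 1 values → pooled ranks: 130→2.5, 105→6
Rank sum = 2.5 + 6 = 8.5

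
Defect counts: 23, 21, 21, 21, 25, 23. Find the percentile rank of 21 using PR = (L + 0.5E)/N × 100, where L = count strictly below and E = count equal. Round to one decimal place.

N = 6.
Strictly below 21: 0. Equal to 21: 3.
PR = (0 + 0.5·3)/6 × 100 = 25.0

25.0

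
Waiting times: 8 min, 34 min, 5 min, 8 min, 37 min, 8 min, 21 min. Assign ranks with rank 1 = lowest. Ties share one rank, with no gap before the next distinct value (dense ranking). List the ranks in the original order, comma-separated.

Sorted (ascending): 5, 8, 8, 8, 21, 34, 37
The 3 values of 8 share dense rank 2.
Remaining distinct values take the next consecutive integers.

2, 4, 1, 2, 5, 2, 3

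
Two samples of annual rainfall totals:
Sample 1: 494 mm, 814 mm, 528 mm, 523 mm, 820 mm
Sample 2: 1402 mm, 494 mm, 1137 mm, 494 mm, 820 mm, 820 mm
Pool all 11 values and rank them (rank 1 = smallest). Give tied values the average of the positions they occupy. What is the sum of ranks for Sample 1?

Sorted (ascending): 494, 494, 494, 523, 528, 814, 820, 820, 820, 1137, 1402
The 3 values of 494 occupy positions 1–3 → average rank 2.
The 3 values of 820 occupy positions 7–9 → average rank 8.
Sample 1 values → pooled ranks: 494→2, 814→6, 528→5, 523→4, 820→8
Rank sum = 2 + 6 + 5 + 4 + 8 = 25

25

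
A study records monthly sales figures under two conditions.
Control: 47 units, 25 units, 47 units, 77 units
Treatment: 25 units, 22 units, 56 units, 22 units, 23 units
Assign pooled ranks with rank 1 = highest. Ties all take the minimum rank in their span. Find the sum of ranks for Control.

12

Sorted (descending): 77, 56, 47, 47, 25, 25, 23, 22, 22
The 2 values of 47 occupy positions 3–4 → each gets rank 3.
The 2 values of 25 occupy positions 5–6 → each gets rank 5.
The 2 values of 22 occupy positions 8–9 → each gets rank 8.
Control values → pooled ranks: 47→3, 25→5, 47→3, 77→1
Rank sum = 3 + 5 + 3 + 1 = 12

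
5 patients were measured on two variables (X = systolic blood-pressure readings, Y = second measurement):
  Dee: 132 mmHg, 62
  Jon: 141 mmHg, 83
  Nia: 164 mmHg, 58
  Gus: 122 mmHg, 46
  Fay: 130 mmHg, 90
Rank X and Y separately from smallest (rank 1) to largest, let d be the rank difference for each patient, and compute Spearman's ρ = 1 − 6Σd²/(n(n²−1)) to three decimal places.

Ranks of variable 1: 3, 4, 5, 1, 2
Ranks of variable 2: 3, 4, 2, 1, 5
d = r₁ − r₂: 0, 0, 3, 0, -3
d²: 0, 0, 9, 0, 9; Σd² = 18
ρ = 1 − 6·18/(5·24) = 1 − 108/120 = 0.100

0.100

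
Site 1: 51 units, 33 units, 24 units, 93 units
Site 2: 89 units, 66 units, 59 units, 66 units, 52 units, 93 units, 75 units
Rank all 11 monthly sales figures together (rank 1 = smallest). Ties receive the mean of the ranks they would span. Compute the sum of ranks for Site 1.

Sorted (ascending): 24, 33, 51, 52, 59, 66, 66, 75, 89, 93, 93
The 2 values of 66 occupy positions 6–7 → average rank (6+7)/2 = 6.5.
The 2 values of 93 occupy positions 10–11 → average rank (10+11)/2 = 10.5.
Site 1 values → pooled ranks: 51→3, 33→2, 24→1, 93→10.5
Rank sum = 3 + 2 + 1 + 10.5 = 16.5

16.5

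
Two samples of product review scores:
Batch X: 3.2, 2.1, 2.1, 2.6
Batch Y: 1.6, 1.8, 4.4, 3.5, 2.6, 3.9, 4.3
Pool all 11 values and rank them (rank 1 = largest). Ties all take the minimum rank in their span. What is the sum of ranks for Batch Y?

Sorted (descending): 4.4, 4.3, 3.9, 3.5, 3.2, 2.6, 2.6, 2.1, 2.1, 1.8, 1.6
The 2 values of 2.6 occupy positions 6–7 → each gets rank 6.
The 2 values of 2.1 occupy positions 8–9 → each gets rank 8.
Batch Y values → pooled ranks: 1.6→11, 1.8→10, 4.4→1, 3.5→4, 2.6→6, 3.9→3, 4.3→2
Rank sum = 11 + 10 + 1 + 4 + 6 + 3 + 2 = 37

37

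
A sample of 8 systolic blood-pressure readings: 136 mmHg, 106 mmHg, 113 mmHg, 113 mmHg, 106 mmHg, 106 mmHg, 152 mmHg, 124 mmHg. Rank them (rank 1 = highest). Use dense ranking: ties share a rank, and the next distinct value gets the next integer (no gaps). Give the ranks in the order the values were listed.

Sorted (descending): 152, 136, 124, 113, 113, 106, 106, 106
The 2 values of 113 share dense rank 4.
The 3 values of 106 share dense rank 5.
Remaining distinct values take the next consecutive integers.

2, 5, 4, 4, 5, 5, 1, 3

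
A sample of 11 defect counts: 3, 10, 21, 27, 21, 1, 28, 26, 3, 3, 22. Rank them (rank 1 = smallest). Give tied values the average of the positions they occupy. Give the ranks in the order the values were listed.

Sorted (ascending): 1, 3, 3, 3, 10, 21, 21, 22, 26, 27, 28
The 3 values of 3 occupy positions 2–4 → average rank 3.
The 2 values of 21 occupy positions 6–7 → average rank (6+7)/2 = 6.5.

3, 5, 6.5, 10, 6.5, 1, 11, 9, 3, 3, 8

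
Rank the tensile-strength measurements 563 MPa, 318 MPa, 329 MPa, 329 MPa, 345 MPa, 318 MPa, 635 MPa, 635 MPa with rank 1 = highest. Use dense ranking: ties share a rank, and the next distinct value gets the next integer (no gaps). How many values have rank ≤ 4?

6

Sorted (descending): 635, 635, 563, 345, 329, 329, 318, 318
The 2 values of 635 share dense rank 1.
The 2 values of 329 share dense rank 4.
The 2 values of 318 share dense rank 5.
Remaining distinct values take the next consecutive integers.
Ranks ≤ 4: {1, 1, 2, 3, 4, 4} → 6 values.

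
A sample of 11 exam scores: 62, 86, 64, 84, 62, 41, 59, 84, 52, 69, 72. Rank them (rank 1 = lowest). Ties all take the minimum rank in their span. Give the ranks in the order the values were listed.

4, 11, 6, 9, 4, 1, 3, 9, 2, 7, 8

Sorted (ascending): 41, 52, 59, 62, 62, 64, 69, 72, 84, 84, 86
The 2 values of 62 occupy positions 4–5 → each gets rank 4.
The 2 values of 84 occupy positions 9–10 → each gets rank 9.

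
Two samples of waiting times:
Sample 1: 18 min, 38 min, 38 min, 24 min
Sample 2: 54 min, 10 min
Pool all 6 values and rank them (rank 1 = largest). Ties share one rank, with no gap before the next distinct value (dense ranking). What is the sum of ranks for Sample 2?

6

Sorted (descending): 54, 38, 38, 24, 18, 10
The 2 values of 38 share dense rank 2.
Remaining distinct values take the next consecutive integers.
Sample 2 values → pooled ranks: 54→1, 10→5
Rank sum = 1 + 5 = 6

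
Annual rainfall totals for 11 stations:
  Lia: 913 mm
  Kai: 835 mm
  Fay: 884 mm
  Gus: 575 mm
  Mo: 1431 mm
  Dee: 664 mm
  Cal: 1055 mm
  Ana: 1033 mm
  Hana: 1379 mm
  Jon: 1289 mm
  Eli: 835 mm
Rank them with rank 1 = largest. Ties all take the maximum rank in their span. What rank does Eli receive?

9

Sorted (descending): 1431, 1379, 1289, 1055, 1033, 913, 884, 835, 835, 664, 575
The 2 values of 835 occupy positions 8–9 → each gets rank 9.
Eli has value 835 mm → rank 9.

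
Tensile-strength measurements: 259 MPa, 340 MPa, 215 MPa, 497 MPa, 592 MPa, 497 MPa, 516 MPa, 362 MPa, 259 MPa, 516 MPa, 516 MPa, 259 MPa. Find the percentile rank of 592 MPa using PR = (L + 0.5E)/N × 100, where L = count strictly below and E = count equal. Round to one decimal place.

N = 12.
Strictly below 592: 11. Equal to 592: 1.
PR = (11 + 0.5·1)/12 × 100 = 95.8

95.8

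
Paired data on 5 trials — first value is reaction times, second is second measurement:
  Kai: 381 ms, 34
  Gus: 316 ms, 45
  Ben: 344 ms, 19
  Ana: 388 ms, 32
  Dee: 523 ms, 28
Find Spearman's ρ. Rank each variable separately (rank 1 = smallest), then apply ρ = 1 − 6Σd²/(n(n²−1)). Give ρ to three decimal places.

-0.400

Ranks of variable 1: 3, 1, 2, 4, 5
Ranks of variable 2: 4, 5, 1, 3, 2
d = r₁ − r₂: -1, -4, 1, 1, 3
d²: 1, 16, 1, 1, 9; Σd² = 28
ρ = 1 − 6·28/(5·24) = 1 − 168/120 = -0.400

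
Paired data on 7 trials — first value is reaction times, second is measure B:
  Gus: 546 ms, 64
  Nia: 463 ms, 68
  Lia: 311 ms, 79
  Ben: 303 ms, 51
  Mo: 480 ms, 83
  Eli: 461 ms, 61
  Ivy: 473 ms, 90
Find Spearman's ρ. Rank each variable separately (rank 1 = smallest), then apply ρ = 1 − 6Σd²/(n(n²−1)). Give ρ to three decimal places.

0.464

Ranks of variable 1: 7, 4, 2, 1, 6, 3, 5
Ranks of variable 2: 3, 4, 5, 1, 6, 2, 7
d = r₁ − r₂: 4, 0, -3, 0, 0, 1, -2
d²: 16, 0, 9, 0, 0, 1, 4; Σd² = 30
ρ = 1 − 6·30/(7·48) = 1 − 180/336 = 0.464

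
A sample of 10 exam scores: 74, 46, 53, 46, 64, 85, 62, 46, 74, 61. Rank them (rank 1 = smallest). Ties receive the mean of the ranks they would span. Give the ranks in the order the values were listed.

Sorted (ascending): 46, 46, 46, 53, 61, 62, 64, 74, 74, 85
The 3 values of 46 occupy positions 1–3 → average rank 2.
The 2 values of 74 occupy positions 8–9 → average rank (8+9)/2 = 8.5.

8.5, 2, 4, 2, 7, 10, 6, 2, 8.5, 5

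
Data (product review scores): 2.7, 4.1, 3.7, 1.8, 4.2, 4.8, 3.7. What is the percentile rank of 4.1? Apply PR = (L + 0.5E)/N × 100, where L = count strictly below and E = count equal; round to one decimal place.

N = 7.
Strictly below 4.1: 4. Equal to 4.1: 1.
PR = (4 + 0.5·1)/7 × 100 = 64.3

64.3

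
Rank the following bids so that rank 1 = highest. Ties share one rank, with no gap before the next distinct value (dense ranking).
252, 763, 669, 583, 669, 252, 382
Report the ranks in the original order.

Sorted (descending): 763, 669, 669, 583, 382, 252, 252
The 2 values of 669 share dense rank 2.
The 2 values of 252 share dense rank 5.
Remaining distinct values take the next consecutive integers.

5, 1, 2, 3, 2, 5, 4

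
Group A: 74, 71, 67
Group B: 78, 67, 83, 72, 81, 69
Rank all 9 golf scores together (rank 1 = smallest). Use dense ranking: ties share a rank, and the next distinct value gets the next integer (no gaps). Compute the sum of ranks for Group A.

Sorted (ascending): 67, 67, 69, 71, 72, 74, 78, 81, 83
The 2 values of 67 share dense rank 1.
Remaining distinct values take the next consecutive integers.
Group A values → pooled ranks: 74→5, 71→3, 67→1
Rank sum = 5 + 3 + 1 = 9

9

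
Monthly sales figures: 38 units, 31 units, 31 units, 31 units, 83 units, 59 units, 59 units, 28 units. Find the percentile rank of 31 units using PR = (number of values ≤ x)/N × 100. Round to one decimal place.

50.0

N = 8.
Strictly below 31: 1. Equal to 31: 3.
PR = 4/8 × 100 = 50.0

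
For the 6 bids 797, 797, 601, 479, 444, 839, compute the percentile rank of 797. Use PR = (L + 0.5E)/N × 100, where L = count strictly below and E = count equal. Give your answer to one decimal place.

N = 6.
Strictly below 797: 3. Equal to 797: 2.
PR = (3 + 0.5·2)/6 × 100 = 66.7

66.7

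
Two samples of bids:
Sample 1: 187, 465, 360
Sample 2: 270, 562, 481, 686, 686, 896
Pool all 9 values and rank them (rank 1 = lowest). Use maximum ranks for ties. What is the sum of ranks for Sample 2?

38

Sorted (ascending): 187, 270, 360, 465, 481, 562, 686, 686, 896
The 2 values of 686 occupy positions 7–8 → each gets rank 8.
Sample 2 values → pooled ranks: 270→2, 562→6, 481→5, 686→8, 686→8, 896→9
Rank sum = 2 + 6 + 5 + 8 + 8 + 9 = 38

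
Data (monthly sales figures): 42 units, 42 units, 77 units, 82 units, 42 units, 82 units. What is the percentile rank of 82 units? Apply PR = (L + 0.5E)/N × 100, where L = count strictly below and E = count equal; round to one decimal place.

83.3

N = 6.
Strictly below 82: 4. Equal to 82: 2.
PR = (4 + 0.5·2)/6 × 100 = 83.3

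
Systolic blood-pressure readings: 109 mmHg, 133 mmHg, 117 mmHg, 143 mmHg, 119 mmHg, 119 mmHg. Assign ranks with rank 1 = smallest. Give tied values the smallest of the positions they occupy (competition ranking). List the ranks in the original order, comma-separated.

Sorted (ascending): 109, 117, 119, 119, 133, 143
The 2 values of 119 occupy positions 3–4 → each gets rank 3.

1, 5, 2, 6, 3, 3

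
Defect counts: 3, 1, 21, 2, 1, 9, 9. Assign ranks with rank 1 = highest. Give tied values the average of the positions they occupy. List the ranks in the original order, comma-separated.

Sorted (descending): 21, 9, 9, 3, 2, 1, 1
The 2 values of 9 occupy positions 2–3 → average rank (2+3)/2 = 2.5.
The 2 values of 1 occupy positions 6–7 → average rank (6+7)/2 = 6.5.

4, 6.5, 1, 5, 6.5, 2.5, 2.5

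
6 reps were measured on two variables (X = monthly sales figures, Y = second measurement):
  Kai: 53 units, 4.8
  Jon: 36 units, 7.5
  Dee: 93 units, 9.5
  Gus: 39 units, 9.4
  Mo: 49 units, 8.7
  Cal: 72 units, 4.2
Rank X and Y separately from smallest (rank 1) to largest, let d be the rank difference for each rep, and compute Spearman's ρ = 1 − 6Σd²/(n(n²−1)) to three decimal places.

Ranks of variable 1: 4, 1, 6, 2, 3, 5
Ranks of variable 2: 2, 3, 6, 5, 4, 1
d = r₁ − r₂: 2, -2, 0, -3, -1, 4
d²: 4, 4, 0, 9, 1, 16; Σd² = 34
ρ = 1 − 6·34/(6·35) = 1 − 204/210 = 0.029

0.029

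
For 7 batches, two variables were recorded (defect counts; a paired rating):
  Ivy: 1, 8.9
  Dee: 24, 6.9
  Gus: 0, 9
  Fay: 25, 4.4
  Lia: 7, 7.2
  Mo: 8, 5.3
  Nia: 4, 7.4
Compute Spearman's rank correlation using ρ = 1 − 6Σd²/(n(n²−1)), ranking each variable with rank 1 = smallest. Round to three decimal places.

-0.964

Ranks of variable 1: 2, 6, 1, 7, 4, 5, 3
Ranks of variable 2: 6, 3, 7, 1, 4, 2, 5
d = r₁ − r₂: -4, 3, -6, 6, 0, 3, -2
d²: 16, 9, 36, 36, 0, 9, 4; Σd² = 110
ρ = 1 − 6·110/(7·48) = 1 − 660/336 = -0.964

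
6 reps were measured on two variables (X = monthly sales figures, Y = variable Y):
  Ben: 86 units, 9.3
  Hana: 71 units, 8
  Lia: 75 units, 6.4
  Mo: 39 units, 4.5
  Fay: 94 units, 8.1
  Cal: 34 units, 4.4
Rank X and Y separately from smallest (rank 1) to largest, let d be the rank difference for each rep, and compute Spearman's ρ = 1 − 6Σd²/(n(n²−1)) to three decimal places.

0.886

Ranks of variable 1: 5, 3, 4, 2, 6, 1
Ranks of variable 2: 6, 4, 3, 2, 5, 1
d = r₁ − r₂: -1, -1, 1, 0, 1, 0
d²: 1, 1, 1, 0, 1, 0; Σd² = 4
ρ = 1 − 6·4/(6·35) = 1 − 24/210 = 0.886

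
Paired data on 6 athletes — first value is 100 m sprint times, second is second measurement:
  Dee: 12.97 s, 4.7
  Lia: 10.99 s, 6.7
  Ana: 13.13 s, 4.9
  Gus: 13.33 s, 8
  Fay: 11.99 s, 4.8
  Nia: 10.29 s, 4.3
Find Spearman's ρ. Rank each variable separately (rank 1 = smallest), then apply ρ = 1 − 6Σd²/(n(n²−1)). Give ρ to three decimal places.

0.600

Ranks of variable 1: 4, 2, 5, 6, 3, 1
Ranks of variable 2: 2, 5, 4, 6, 3, 1
d = r₁ − r₂: 2, -3, 1, 0, 0, 0
d²: 4, 9, 1, 0, 0, 0; Σd² = 14
ρ = 1 − 6·14/(6·35) = 1 − 84/210 = 0.600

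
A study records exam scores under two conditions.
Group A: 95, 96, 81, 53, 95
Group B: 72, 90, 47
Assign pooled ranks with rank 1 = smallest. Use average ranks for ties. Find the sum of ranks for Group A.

27

Sorted (ascending): 47, 53, 72, 81, 90, 95, 95, 96
The 2 values of 95 occupy positions 6–7 → average rank (6+7)/2 = 6.5.
Group A values → pooled ranks: 95→6.5, 96→8, 81→4, 53→2, 95→6.5
Rank sum = 6.5 + 8 + 4 + 2 + 6.5 = 27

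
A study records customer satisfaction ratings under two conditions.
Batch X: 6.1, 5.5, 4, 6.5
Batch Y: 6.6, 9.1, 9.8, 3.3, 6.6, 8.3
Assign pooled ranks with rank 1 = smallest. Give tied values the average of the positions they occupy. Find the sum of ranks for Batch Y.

41

Sorted (ascending): 3.3, 4, 5.5, 6.1, 6.5, 6.6, 6.6, 8.3, 9.1, 9.8
The 2 values of 6.6 occupy positions 6–7 → average rank (6+7)/2 = 6.5.
Batch Y values → pooled ranks: 6.6→6.5, 9.1→9, 9.8→10, 3.3→1, 6.6→6.5, 8.3→8
Rank sum = 6.5 + 9 + 10 + 1 + 6.5 + 8 = 41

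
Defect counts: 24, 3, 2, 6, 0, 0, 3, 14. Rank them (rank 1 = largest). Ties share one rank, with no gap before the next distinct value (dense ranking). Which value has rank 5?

2

Sorted (descending): 24, 14, 6, 3, 3, 2, 0, 0
The 2 values of 3 share dense rank 4.
The 2 values of 0 share dense rank 6.
Remaining distinct values take the next consecutive integers.
Rank 5 → value 2.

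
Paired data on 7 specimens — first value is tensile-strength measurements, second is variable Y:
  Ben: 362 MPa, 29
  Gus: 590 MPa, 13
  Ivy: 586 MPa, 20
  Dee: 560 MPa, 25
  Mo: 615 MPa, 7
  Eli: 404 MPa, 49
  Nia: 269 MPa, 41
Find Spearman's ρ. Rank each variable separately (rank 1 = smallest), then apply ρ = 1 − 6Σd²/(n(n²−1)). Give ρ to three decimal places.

Ranks of variable 1: 2, 6, 5, 4, 7, 3, 1
Ranks of variable 2: 5, 2, 3, 4, 1, 7, 6
d = r₁ − r₂: -3, 4, 2, 0, 6, -4, -5
d²: 9, 16, 4, 0, 36, 16, 25; Σd² = 106
ρ = 1 − 6·106/(7·48) = 1 − 636/336 = -0.893

-0.893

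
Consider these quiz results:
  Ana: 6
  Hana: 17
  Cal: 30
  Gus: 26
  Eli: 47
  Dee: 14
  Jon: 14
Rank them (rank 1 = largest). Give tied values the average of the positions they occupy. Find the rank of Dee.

Sorted (descending): 47, 30, 26, 17, 14, 14, 6
The 2 values of 14 occupy positions 5–6 → average rank (5+6)/2 = 5.5.
Dee has value 14 → rank 5.5.

5.5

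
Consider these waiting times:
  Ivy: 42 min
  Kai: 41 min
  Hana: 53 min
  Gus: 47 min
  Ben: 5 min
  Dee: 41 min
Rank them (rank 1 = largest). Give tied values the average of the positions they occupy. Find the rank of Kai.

Sorted (descending): 53, 47, 42, 41, 41, 5
The 2 values of 41 occupy positions 4–5 → average rank (4+5)/2 = 4.5.
Kai has value 41 min → rank 4.5.

4.5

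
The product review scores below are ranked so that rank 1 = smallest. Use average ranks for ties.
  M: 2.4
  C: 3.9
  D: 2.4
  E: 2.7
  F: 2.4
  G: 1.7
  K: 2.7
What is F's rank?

3

Sorted (ascending): 1.7, 2.4, 2.4, 2.4, 2.7, 2.7, 3.9
The 3 values of 2.4 occupy positions 2–4 → average rank 3.
The 2 values of 2.7 occupy positions 5–6 → average rank (5+6)/2 = 5.5.
F has value 2.4 → rank 3.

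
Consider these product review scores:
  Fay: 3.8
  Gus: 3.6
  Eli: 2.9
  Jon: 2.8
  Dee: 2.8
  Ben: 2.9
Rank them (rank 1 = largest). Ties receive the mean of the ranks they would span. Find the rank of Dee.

Sorted (descending): 3.8, 3.6, 2.9, 2.9, 2.8, 2.8
The 2 values of 2.9 occupy positions 3–4 → average rank (3+4)/2 = 3.5.
The 2 values of 2.8 occupy positions 5–6 → average rank (5+6)/2 = 5.5.
Dee has value 2.8 → rank 5.5.

5.5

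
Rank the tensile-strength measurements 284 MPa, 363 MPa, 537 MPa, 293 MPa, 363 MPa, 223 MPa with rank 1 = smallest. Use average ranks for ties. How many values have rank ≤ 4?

Sorted (ascending): 223, 284, 293, 363, 363, 537
The 2 values of 363 occupy positions 4–5 → average rank (4+5)/2 = 4.5.
Ranks ≤ 4: {1, 2, 3} → 3 values.

3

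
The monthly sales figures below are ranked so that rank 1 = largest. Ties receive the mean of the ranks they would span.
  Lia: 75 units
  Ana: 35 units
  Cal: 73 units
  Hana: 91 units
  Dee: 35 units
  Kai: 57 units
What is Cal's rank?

Sorted (descending): 91, 75, 73, 57, 35, 35
The 2 values of 35 occupy positions 5–6 → average rank (5+6)/2 = 5.5.
Cal has value 73 units → rank 3.

3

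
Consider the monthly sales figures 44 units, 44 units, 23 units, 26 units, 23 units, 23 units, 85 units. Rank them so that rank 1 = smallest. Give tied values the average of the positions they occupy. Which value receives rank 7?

Sorted (ascending): 23, 23, 23, 26, 44, 44, 85
The 3 values of 23 occupy positions 1–3 → average rank 2.
The 2 values of 44 occupy positions 5–6 → average rank (5+6)/2 = 5.5.
Rank 7 → value 85.

85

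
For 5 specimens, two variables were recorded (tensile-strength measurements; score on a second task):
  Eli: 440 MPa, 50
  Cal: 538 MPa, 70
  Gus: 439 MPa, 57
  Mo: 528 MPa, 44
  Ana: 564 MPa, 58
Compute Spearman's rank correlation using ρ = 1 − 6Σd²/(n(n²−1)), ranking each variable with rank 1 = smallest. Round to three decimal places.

Ranks of variable 1: 2, 4, 1, 3, 5
Ranks of variable 2: 2, 5, 3, 1, 4
d = r₁ − r₂: 0, -1, -2, 2, 1
d²: 0, 1, 4, 4, 1; Σd² = 10
ρ = 1 − 6·10/(5·24) = 1 − 60/120 = 0.500

0.500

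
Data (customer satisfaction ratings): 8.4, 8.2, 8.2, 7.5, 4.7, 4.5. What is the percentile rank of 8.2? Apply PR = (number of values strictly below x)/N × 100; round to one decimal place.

50.0

N = 6.
Strictly below 8.2: 3. Equal to 8.2: 2.
PR = 3/6 × 100 = 50.0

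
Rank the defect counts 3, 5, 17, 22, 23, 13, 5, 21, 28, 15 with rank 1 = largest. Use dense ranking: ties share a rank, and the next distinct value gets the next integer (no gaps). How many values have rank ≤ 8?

Sorted (descending): 28, 23, 22, 21, 17, 15, 13, 5, 5, 3
The 2 values of 5 share dense rank 8.
Remaining distinct values take the next consecutive integers.
Ranks ≤ 8: {1, 2, 3, 4, 5, 6, 7, 8, 8} → 9 values.

9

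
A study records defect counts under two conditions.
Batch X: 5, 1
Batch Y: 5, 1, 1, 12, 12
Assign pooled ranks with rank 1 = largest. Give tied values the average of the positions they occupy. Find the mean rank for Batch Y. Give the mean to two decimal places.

Sorted (descending): 12, 12, 5, 5, 1, 1, 1
The 2 values of 12 occupy positions 1–2 → average rank (1+2)/2 = 1.5.
The 2 values of 5 occupy positions 3–4 → average rank (3+4)/2 = 3.5.
The 3 values of 1 occupy positions 5–7 → average rank 6.
Batch Y values → pooled ranks: 5→3.5, 1→6, 1→6, 12→1.5, 12→1.5
Mean rank = (3.5 + 6 + 6 + 1.5 + 1.5) / 5 = 3.70

3.70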